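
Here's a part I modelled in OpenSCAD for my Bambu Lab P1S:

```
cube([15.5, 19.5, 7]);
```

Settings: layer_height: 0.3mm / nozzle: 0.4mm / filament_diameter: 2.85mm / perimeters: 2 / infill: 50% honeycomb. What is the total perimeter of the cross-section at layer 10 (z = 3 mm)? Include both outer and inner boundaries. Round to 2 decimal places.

At z = 3 mm: the cube is present — its section is the full 15.5×19.5 rectangle (perimeter 70.00 mm). Overall, the cross-section is a single solid region. Total boundary length (outer) = 70.00 mm.

70.00 mm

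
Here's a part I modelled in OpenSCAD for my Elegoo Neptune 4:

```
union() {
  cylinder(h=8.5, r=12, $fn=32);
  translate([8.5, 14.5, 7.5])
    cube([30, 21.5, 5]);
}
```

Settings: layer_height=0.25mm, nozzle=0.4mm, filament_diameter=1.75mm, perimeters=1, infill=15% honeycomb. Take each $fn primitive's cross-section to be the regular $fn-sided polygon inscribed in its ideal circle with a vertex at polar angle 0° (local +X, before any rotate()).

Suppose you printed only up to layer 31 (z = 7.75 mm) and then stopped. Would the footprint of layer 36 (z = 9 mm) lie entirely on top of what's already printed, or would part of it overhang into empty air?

Compare the two slices. At z = 7.75: the cylinder: section is a regular 32-gon, circumradius r=12 (area = (32/2)·12.000²·sin(360°/32) = 449.49 mm²); the cube at (8.5, 14.5) is present — its section is the full 30×21.5 rectangle (area 645.00 mm²); Taking the union: the 2 present regions are separate (no shared area or edge), so areas and boundary lengths simply add and each stays a separate island — area = 1094.49 mm². At z = 9: the cylinder is not intersected at this z (z outside [0, 8.5]); the 30×21.5 cube at (8.5, 14.5) contributes its full rectangle (area 645.00 mm²); Combining (union): only the 30×21.5 cube at (8.5, 14.5) is present, so the union is just that shape — area = 645.00 mm². Checking containment: the cross-section at z = 9 is a subset of the cross-section at z = 7.75.

entirely on top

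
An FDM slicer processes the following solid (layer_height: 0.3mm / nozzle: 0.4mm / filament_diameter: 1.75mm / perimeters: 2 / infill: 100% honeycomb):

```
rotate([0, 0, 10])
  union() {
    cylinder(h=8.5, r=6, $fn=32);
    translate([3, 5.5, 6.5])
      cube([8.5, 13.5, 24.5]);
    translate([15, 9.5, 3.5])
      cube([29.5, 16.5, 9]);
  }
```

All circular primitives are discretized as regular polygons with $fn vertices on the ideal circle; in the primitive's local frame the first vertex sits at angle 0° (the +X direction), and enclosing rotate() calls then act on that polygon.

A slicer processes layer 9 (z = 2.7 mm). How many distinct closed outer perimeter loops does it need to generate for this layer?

1

At z = 2.7 mm: the cylinder: section is a regular 32-gon, circumradius r=6; the cube at (3, 5.5) does not reach this height (z outside [6.5, 31]); the cube at (15, 9.5) is not intersected at this z (z outside [3.5, 12.5]); Combining (union): only the r=6 cylinder is present, so the union is just that shape — 1 connected region; (rotated 10° about Z; rotation is an isometry so areas/perimeters/island counts are preserved). The result has 1 disconnected region.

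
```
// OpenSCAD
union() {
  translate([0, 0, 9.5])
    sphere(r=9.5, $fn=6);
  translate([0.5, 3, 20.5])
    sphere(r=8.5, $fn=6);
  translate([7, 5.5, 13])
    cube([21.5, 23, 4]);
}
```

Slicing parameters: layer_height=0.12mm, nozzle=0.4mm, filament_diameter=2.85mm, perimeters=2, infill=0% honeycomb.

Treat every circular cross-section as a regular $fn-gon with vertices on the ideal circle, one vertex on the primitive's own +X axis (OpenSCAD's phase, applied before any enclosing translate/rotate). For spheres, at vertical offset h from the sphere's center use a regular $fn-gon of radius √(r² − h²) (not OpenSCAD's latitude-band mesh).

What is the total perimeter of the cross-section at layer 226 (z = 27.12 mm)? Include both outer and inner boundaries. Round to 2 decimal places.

31.99 mm

At z = 27.12 mm: the sphere is not intersected at this z (|z−center|=17.620 > r=9.5); the r=8.5 sphere at (0.5, 3) slices to a regular 6-gon of circumradius 5.332 (√(r²−h²) with h=6.62 from center) (perimeter = 2·6·5.332·sin(180°/6) = 31.99 mm); the cube at (7, 5.5) does not reach this height (z outside [13, 17]); Merging all regions: only the r=8.5 sphere at (0.5, 3) is present, so the union is just that shape — boundary = 31.99 mm. Overall, the cross-section is a single solid region. Total boundary length (outer) = 31.99 mm.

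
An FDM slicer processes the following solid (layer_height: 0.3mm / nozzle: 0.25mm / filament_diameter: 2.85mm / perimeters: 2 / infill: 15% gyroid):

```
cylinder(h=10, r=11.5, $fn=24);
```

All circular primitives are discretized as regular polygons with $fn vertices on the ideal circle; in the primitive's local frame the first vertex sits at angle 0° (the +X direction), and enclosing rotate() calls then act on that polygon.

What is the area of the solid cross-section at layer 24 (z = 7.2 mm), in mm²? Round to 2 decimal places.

410.75 mm²

At z = 7.2 mm: the cylinder: section is a regular 24-gon, circumradius r=11.5 (area = (24/2)·11.500²·sin(360°/24) = 410.75 mm²). Overall, the cross-section is a single solid region. Net area = 410.75 mm².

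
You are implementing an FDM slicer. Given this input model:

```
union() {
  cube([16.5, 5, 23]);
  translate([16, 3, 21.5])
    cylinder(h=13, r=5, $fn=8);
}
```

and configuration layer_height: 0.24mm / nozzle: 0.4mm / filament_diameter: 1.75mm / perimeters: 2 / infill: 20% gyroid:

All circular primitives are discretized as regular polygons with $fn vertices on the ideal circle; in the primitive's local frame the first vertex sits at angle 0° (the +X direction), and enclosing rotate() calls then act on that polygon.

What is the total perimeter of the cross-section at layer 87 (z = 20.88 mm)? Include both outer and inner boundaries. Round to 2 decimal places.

43.00 mm

At z = 20.88 mm: the cube (footprint 16.5×5) is included at this height (perimeter 43.00 mm); the cylinder at (16, 3) is not intersected at this z (z outside [21.5, 34.5]); Taking the union: only the 16.5×5 cube is present, so the union is just that shape — boundary = 43.00 mm. Overall, the cross-section is a single solid region. Total boundary length (outer) = 43.00 mm.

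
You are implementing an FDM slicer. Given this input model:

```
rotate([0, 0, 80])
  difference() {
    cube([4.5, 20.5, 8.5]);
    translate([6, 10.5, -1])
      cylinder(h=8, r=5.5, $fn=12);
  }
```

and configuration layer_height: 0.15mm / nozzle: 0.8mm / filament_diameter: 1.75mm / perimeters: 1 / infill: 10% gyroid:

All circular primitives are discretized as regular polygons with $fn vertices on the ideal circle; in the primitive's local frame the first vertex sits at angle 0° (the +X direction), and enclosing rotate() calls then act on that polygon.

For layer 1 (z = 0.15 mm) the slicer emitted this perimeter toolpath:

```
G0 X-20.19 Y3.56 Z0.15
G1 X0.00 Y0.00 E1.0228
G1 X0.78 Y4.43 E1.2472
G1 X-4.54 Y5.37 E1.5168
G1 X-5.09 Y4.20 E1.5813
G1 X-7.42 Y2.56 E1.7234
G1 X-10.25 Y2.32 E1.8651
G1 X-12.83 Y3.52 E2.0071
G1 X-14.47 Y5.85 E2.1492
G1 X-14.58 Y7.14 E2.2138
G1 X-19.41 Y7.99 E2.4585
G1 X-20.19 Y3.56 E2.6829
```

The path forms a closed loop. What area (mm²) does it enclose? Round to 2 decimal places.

Apply the shoelace formula to the sequence of (X, Y) vertices; enclosed area = 62.79 mm².

62.79 mm²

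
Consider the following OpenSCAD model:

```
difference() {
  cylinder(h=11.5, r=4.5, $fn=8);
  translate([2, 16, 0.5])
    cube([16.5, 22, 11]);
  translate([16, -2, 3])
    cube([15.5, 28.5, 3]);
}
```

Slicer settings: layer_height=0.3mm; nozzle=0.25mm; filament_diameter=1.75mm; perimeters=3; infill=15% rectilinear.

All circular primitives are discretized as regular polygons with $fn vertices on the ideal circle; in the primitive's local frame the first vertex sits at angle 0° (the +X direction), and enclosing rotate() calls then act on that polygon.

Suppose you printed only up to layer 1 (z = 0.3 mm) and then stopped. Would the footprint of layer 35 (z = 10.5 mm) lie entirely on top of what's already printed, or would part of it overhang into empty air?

Compare the two slices. At z = 0.3: the r=4.5 cylinder contributes a regular 8-gon of circumradius 4.5 (area = (8/2)·4.500²·sin(360°/8) = 57.28 mm²); the cube at (2, 16) does not reach this height (z outside [0.5, 11.5]); the cube at (16, -2) is not intersected at this z (z outside [3, 6]); Taking the first minus the rest: none of the subtracted shapes is present at this height, so the r=4.5 cylinder is unchanged — area = 57.28 mm². At z = 10.5: the cylinder: section is a regular 8-gon, circumradius r=4.5 (area = (8/2)·4.500²·sin(360°/8) = 57.28 mm²); the cube at (2, 16) (footprint 16.5×22) is included at this height (area 363.00 mm²); the cube at (16, -2) does not reach this height (z outside [3, 6]); Subtracting the remaining from the first: starting from the r=4.5 cylinder (57.28 mm²), the 16.5×22 cube at (2, 16) misses the remaining region (no effect) — area = 57.28 mm². Checking containment: the cross-section at z = 10.5 is a subset of the cross-section at z = 0.3.

entirely on top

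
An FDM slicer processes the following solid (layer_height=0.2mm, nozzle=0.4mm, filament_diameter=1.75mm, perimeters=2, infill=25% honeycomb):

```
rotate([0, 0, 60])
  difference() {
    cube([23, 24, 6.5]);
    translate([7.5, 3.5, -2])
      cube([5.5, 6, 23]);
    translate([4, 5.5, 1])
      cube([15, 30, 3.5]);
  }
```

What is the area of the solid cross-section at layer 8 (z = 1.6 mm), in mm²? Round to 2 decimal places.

263.50 mm²

At z = 1.6 mm: the cube (footprint 23×24) is included at this height (area 552.00 mm²); the 5.5×6 cube at (7.5, 3.5) contributes its full rectangle (area 33.00 mm²); the 15×30 cube at (4, 5.5) contributes its full rectangle (area 450.00 mm²); After the difference (first − rest): starting from the 23×24 cube (552.00 mm²), the 5.5×6 cube at (7.5, 3.5) lies wholly inside it (removes its full 33.00 mm² and its 23.00 mm outline becomes a hole wall); the 15×30 cube at (4, 5.5) partially overlaps it — only the 255.50 mm² overlap (of its 450.00 mm²) is removed, clipping the outline — area = 263.50 mm²; (whole slice rotated 60° about Z — lengths, areas and connectivity unchanged). Overall, the cross-section is a single solid region. Net area = 263.50 mm².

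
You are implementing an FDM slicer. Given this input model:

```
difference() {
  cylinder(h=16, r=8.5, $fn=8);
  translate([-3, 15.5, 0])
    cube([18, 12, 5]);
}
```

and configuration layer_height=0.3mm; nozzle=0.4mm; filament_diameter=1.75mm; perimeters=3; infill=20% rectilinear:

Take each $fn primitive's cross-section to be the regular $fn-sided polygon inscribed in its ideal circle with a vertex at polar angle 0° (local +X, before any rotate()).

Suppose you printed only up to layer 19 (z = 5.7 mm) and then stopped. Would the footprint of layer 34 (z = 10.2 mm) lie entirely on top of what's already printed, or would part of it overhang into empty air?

entirely on top

Compare the two slices. At z = 5.7: the r=8.5 cylinder contributes a regular 8-gon of circumradius 8.5 (area = (8/2)·8.500²·sin(360°/8) = 204.35 mm²); the cube at (-3, 15.5) is not intersected at this z (z outside [0, 5]); After the difference (first − rest): none of the subtracted shapes is present at this height, so the r=8.5 cylinder is unchanged — area = 204.35 mm². At z = 10.2: the r=8.5 cylinder contributes a regular 8-gon of circumradius 8.5 (area = (8/2)·8.500²·sin(360°/8) = 204.35 mm²); the cube at (-3, 15.5) is absent (z outside [0, 5]); After the difference (first − rest): none of the subtracted shapes is present at this height, so the r=8.5 cylinder is unchanged — area = 204.35 mm². Checking containment: the cross-section at z = 10.2 is a subset of the cross-section at z = 5.7.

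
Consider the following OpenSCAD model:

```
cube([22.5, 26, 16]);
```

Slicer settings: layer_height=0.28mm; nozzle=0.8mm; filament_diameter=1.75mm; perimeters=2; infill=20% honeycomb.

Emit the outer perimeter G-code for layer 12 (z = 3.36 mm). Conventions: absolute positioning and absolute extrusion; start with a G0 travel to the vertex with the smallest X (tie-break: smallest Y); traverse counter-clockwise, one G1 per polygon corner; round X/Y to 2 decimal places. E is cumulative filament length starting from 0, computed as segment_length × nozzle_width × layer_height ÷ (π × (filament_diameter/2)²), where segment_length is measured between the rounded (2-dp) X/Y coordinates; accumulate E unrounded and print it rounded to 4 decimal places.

At z = 3.36 mm: the cube is present — its section is the full 22.5×26 rectangle. The outline is a single polygon with 4 vertices. Extrusion per mm of travel: 0.8 × 0.28 / (π × 0.875²) = 0.093128. Accumulating E over each segment gives final E = 9.0335.

G0 X0.00 Y0.00 Z3.36
G1 X22.50 Y0.00 E2.0954
G1 X22.50 Y26.00 E4.5167
G1 X0.00 Y26.00 E6.6121
G1 X0.00 Y0.00 E9.0335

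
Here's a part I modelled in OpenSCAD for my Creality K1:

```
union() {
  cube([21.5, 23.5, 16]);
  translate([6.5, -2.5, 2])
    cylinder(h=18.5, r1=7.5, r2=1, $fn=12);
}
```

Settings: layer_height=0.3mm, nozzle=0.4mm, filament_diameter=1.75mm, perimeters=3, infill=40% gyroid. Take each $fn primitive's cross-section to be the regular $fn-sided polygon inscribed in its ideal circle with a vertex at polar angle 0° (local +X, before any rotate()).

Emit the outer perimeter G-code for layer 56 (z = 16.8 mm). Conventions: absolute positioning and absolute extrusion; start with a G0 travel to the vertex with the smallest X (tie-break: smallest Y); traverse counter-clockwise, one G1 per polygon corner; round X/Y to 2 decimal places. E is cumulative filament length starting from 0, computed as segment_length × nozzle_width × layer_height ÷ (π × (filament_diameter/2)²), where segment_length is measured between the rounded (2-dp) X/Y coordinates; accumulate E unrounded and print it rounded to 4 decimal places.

At z = 16.8 mm: the cube is absent (z outside [0, 16]); the cone at (6.5, -2.5) contributes a regular 12-gon of circumradius 2.300 (interpolated between r1=7.5 and r2=1 at t=0.800); Taking the union: only the cone at (6.5, -2.5) is present, so the union is just that shape — 1 connected region. The outline is a single polygon with 12 vertices. Extrusion per mm of travel: 0.4 × 0.3 / (π × 0.875²) = 0.049890. Accumulating E over each segment gives final E = 0.7124.

G0 X4.20 Y-2.50 Z16.80
G1 X4.51 Y-3.65 E0.0594
G1 X5.35 Y-4.49 E0.1187
G1 X6.50 Y-4.80 E0.1781
G1 X7.65 Y-4.49 E0.2375
G1 X8.49 Y-3.65 E0.2968
G1 X8.80 Y-2.50 E0.3562
G1 X8.49 Y-1.35 E0.4156
G1 X7.65 Y-0.51 E0.4749
G1 X6.50 Y-0.20 E0.5343
G1 X5.35 Y-0.51 E0.5938
G1 X4.51 Y-1.35 E0.6530
G1 X4.20 Y-2.50 E0.7124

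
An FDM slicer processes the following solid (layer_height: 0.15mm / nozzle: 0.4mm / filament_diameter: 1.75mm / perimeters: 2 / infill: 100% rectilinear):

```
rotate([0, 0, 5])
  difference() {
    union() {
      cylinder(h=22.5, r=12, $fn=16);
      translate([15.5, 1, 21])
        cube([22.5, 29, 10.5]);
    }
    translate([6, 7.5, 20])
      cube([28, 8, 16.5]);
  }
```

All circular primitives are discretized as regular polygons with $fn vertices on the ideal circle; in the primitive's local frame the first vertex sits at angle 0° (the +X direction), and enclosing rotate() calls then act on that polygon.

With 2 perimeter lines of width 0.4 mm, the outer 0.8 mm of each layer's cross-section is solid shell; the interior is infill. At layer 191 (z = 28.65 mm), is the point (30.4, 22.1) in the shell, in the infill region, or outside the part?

At z = 28.65 mm: the cylinder does not reach this height (z outside [0, 22.5]); the 22.5×29 cube at (15.5, 1) contributes its full rectangle; Taking the union: only the 22.5×29 cube at (15.5, 1) is present, so the union is just that shape — 1 connected region; the 28×8 cube at (6, 7.5) contributes its full rectangle; Taking the first minus the rest: starting from the result so far, the 28×8 cube at (6, 7.5) partially overlaps it — only the 148.00 mm² overlap (of its 224.00 mm²) is removed, clipping the outline — 1 connected region; (rotated 5° about Z; rotation is an isometry so areas/perimeters/island counts are preserved). Overall, the cross-section is a single solid region. Undo the 5° rotation: the query point maps to (32.210, 19.366) in the un-rotated model frame. The nearest boundary edge runs (34.00, 15.50)→(15.50, 15.50); distance from the point to it = 3.87 mm. The point is inside the cross-section and 3.87 mm from the nearest boundary — more than the 0.8 mm shell width (2 × 0.4), so it's in the infill interior.

infill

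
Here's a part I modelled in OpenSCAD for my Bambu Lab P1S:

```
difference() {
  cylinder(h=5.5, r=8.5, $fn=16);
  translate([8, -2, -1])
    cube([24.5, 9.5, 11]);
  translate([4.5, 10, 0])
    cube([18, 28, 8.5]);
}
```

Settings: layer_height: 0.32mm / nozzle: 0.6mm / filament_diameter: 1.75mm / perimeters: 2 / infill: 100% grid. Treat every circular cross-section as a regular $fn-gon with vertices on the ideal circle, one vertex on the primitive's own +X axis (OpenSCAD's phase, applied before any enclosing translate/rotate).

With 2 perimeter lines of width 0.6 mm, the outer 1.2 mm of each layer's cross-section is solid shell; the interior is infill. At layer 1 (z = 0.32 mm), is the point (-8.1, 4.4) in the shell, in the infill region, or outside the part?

At z = 0.32 mm: the cylinder: section is a regular 16-gon, circumradius r=8.5; the 24.5×9.5 cube at (8, -2) contributes its full rectangle; the cube at (4.5, 10) (footprint 18×28) is included at this height; After the difference (first − rest): starting from the r=8.5 cylinder, the 24.5×9.5 cube at (8, -2) partially overlaps it — only the 1.23 mm² overlap (of its 232.75 mm²) is removed, clipping the outline; the 18×28 cube at (4.5, 10) misses the remaining region (no effect) — 1 connected region. Overall, the cross-section is a single solid region. The nearest boundary edge runs (-7.85, 3.25)→(-6.01, 6.01); distance from the point to it = 0.84 mm. The point is not inside any of the regions above, so it lies outside the cross-section (0.84 mm from the nearest boundary).

outside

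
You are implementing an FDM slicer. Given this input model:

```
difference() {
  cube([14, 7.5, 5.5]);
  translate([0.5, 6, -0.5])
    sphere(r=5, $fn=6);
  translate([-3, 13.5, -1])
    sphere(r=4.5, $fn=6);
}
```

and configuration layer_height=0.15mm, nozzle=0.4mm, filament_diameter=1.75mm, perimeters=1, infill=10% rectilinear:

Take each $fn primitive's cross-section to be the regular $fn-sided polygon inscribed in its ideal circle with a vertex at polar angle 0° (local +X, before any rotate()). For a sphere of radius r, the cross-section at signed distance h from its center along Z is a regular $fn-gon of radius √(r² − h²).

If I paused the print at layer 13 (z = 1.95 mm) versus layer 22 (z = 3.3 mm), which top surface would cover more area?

Layer 13 (z = 1.95): the cube (footprint 14×7.5) is included at this height (area 105.00 mm²); the r=5 sphere at (0.5, 6) contributes a regular 6-gon of circumradius √(5²−2.45²) = 4.359 (area = (6/2)·4.359²·sin(360°/6) = 49.36 mm²); the r=4.5 sphere at (-3, 13.5) slices to a regular 6-gon of circumradius 3.398 (√(r²−h²) with h=2.95 from center) (area = (6/2)·3.398²·sin(360°/6) = 30.00 mm²); Subtracting the remaining from the first: starting from the 14×7.5 cube (105.00 mm²), the r=5 sphere at (0.5, 6) partially overlaps it — only the 20.86 mm² overlap (of its 49.36 mm²) is removed, clipping the outline; the r=4.5 sphere at (-3, 13.5) misses the remaining region (no effect) — area = 84.14 mm². So its area = 84.14 mm². Layer 22 (z = 3.3): the cube is present — its section is the full 14×7.5 rectangle (area 105.00 mm²); the sphere at (0.5, 6): section is a regular 6-gon, circumradius = √(r²−h²) = √(5²−3.8²) = 3.250 (area = (6/2)·3.250²·sin(360°/6) = 27.44 mm²); the r=4.5 sphere at (-3, 13.5) slices to a regular 6-gon of circumradius 1.327 (√(r²−h²) with h=4.3 from center) (area = (6/2)·1.327²·sin(360°/6) = 4.57 mm²); After the difference (first − rest): starting from the 14×7.5 cube (105.00 mm²), the r=5 sphere at (0.5, 6) partially overlaps it — only the 13.24 mm² overlap (of its 27.44 mm²) is removed, clipping the outline; the r=4.5 sphere at (-3, 13.5) misses the remaining region (no effect) — area = 91.76 mm². So its area = 91.76 mm². Layer 22 is larger (91.76 vs 84.14 mm²).

layer 22 (z = 3.3 mm)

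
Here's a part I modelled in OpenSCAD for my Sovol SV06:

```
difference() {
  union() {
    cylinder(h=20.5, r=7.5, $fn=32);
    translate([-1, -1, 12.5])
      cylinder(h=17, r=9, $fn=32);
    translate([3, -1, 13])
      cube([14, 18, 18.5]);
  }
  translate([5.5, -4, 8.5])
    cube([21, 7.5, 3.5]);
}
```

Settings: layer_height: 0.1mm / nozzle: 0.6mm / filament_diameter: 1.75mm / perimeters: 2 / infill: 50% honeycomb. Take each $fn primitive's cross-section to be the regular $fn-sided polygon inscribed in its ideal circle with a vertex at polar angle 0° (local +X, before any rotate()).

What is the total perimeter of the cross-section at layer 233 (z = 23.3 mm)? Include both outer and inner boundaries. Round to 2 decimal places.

At z = 23.3 mm: the cylinder is not intersected at this z (z outside [0, 20.5]); the r=9 cylinder at (-1, -1) gives a regular 32-gon of circumradius 9 (constant along its height) (perimeter = 2·32·9.000·sin(180°/32) = 56.46 mm); the cube at (3, -1) (footprint 14×18) is included at this height (perimeter 64.00 mm); Merging all regions: the regions partially overlap (shared area 28.55 mm²), so the edge portions inside another operand are dropped and the merged outline is re-measured after clipping — boundary = 97.48 mm; the cube at (5.5, -4) is not intersected at this z (z outside [8.5, 12]); After the difference (first − rest): none of the subtracted shapes is present at this height, so the result so far is unchanged — boundary = 97.48 mm. Overall, the cross-section is a single solid region. Total boundary length (outer) = 97.48 mm.

97.48 mm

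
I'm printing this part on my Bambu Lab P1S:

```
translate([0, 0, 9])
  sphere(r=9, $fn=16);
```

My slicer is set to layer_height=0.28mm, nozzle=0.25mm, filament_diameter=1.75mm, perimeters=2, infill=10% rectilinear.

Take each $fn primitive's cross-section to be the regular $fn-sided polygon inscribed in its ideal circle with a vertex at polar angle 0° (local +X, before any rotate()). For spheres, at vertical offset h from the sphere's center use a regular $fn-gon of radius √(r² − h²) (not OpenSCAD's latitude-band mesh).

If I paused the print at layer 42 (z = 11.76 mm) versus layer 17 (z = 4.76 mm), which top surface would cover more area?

layer 42 (z = 11.76 mm)

Layer 42 (z = 11.76): the r=9 sphere contributes a regular 16-gon of circumradius √(9²−2.76²) = 8.566 (area = (16/2)·8.566²·sin(360°/16) = 224.66 mm²). So its area = 224.66 mm². Layer 17 (z = 4.76): the r=9 sphere contributes a regular 16-gon of circumradius √(9²−4.24²) = 7.939 (area = (16/2)·7.939²·sin(360°/16) = 192.94 mm²). So its area = 192.94 mm². Layer 42 is larger (224.66 vs 192.94 mm²).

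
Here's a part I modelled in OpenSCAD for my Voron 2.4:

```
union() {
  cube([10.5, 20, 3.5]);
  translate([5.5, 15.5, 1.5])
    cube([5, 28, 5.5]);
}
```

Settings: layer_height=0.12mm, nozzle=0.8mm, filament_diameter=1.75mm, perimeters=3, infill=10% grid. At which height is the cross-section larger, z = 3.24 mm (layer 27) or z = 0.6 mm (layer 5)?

layer 27 (z = 3.24 mm)

Layer 27 (z = 3.24): the cube is present — its section is the full 10.5×20 rectangle (area 210.00 mm²); the cube at (5.5, 15.5) is present — its section is the full 5×28 rectangle (area 140.00 mm²); Taking the union: the regions partially overlap — summed areas 350.00 mm² minus the doubly-counted overlap 22.50 mm² gives 327.50 mm² — area = 327.50 mm². So its area = 327.50 mm². Layer 5 (z = 0.6): the 10.5×20 cube contributes its full rectangle (area 210.00 mm²); the cube at (5.5, 15.5) is not intersected at this z (z outside [1.5, 7]); Combining (union): only the 10.5×20 cube is present, so the union is just that shape — area = 210.00 mm². So its area = 210.00 mm². Layer 27 is larger (327.50 vs 210.00 mm²).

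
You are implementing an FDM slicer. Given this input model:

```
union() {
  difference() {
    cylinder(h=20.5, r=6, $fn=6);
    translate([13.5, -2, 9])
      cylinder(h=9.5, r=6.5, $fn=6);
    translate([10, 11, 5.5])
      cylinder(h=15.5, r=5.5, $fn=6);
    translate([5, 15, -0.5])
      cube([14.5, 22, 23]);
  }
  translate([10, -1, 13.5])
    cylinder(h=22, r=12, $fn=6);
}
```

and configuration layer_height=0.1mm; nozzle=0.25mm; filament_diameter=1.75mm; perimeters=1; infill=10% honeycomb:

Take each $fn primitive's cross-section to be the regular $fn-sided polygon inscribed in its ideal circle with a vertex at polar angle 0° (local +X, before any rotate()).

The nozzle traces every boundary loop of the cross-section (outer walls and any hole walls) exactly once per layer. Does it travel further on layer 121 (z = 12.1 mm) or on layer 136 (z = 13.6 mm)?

Layer 121 (z = 12.1): the cylinder: section is a regular 6-gon, circumradius r=6 (perimeter = 2·6·6.000·sin(180°/6) = 36.00 mm); the cylinder at (13.5, -2): section is a regular 6-gon, circumradius r=6.5 (perimeter = 2·6·6.500·sin(180°/6) = 39.00 mm); the cylinder at (10, 11): section is a regular 6-gon, circumradius r=5.5 (perimeter = 2·6·5.500·sin(180°/6) = 33.00 mm); the 14.5×22 cube at (5, 15) contributes its full rectangle (perimeter 73.00 mm); After the difference (first − rest): starting from the r=6 cylinder, the r=6.5 cylinder at (13.5, -2) misses the remaining region (no effect); the r=5.5 cylinder at (10, 11) misses the remaining region (no effect); the 14.5×22 cube at (5, 15) misses the remaining region (no effect) — boundary = 36.00 mm; the cylinder at (10, -1) is not intersected at this z (z outside [13.5, 35.5]); Merging all regions: only the result so far is present, so the union is just that shape — boundary = 36.00 mm. So its perimeter = 36.00 mm. Layer 136 (z = 13.6): the r=6 cylinder contributes a regular 6-gon of circumradius 6 (perimeter = 2·6·6.000·sin(180°/6) = 36.00 mm); the r=6.5 cylinder at (13.5, -2) gives a regular 6-gon of circumradius 6.5 (constant along its height) (perimeter = 2·6·6.500·sin(180°/6) = 39.00 mm); the r=5.5 cylinder at (10, 11) contributes a regular 6-gon of circumradius 5.5 (perimeter = 2·6·5.500·sin(180°/6) = 33.00 mm); the cube at (5, 15) (footprint 14.5×22) is included at this height (perimeter 73.00 mm); Taking the first minus the rest: starting from the r=6 cylinder, the r=6.5 cylinder at (13.5, -2) misses the remaining region (no effect); the r=5.5 cylinder at (10, 11) misses the remaining region (no effect); the 14.5×22 cube at (5, 15) misses the remaining region (no effect) — boundary = 36.00 mm; the cylinder at (10, -1): section is a regular 6-gon, circumradius r=12 (perimeter = 2·6·12.000·sin(180°/6) = 72.00 mm); Combining (union): the regions partially overlap (shared area 51.38 mm²), so the edge portions inside another operand are dropped and the merged outline is re-measured after clipping — boundary = 80.00 mm. So its perimeter = 80.00 mm. Layer 136 is larger (80.00 vs 36.00 mm).

layer 136 (z = 13.6 mm)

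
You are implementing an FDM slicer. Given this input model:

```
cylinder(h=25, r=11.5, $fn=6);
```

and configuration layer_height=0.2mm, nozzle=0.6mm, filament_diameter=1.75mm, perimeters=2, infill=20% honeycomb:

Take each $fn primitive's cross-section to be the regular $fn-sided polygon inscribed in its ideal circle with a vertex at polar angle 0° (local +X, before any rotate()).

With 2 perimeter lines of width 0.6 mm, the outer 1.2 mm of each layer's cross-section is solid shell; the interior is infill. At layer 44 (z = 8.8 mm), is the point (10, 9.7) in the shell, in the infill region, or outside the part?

At z = 8.8 mm: the r=11.5 cylinder gives a regular 6-gon of circumradius 11.5 (constant along its height). Overall, the cross-section is a single solid region. The nearest boundary edge runs (11.50, 0.00)→(5.75, 9.96); distance from the point to it = 3.55 mm. The point is not inside any of the regions above, so it lies outside the cross-section (3.55 mm from the nearest boundary).

outside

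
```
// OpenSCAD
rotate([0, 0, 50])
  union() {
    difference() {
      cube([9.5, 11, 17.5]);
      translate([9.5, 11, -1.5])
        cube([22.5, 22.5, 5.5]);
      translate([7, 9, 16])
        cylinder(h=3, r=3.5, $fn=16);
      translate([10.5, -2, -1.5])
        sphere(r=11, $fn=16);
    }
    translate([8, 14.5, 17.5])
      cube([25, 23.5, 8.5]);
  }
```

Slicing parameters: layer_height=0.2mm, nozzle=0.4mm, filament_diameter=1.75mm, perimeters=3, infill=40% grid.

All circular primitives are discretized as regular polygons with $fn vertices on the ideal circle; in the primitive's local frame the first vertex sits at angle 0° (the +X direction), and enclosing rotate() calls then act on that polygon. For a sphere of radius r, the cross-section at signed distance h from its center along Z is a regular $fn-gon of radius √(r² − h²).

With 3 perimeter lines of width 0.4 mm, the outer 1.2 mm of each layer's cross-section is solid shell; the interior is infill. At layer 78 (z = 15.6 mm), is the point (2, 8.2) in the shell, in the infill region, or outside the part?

infill

At z = 15.6 mm: the cube (footprint 9.5×11) is included at this height; the cube at (9.5, 11) does not reach this height (z outside [-1.5, 4]); the cylinder at (7, 9) does not reach this height (z outside [16, 19]); the sphere at (10.5, -2) is absent (|z−center|=17.100 > r=11); After the difference (first − rest): none of the subtracted shapes is present at this height, so the 9.5×11 cube is unchanged — 1 connected region; the cube at (8, 14.5) does not reach this height (z outside [17.5, 26]); Taking the union: only that combined region is present, so the union is just that shape — 1 connected region; (whole slice rotated 50° about Z — lengths, areas and connectivity unchanged). Overall, the cross-section is a single solid region. Undo the 50° rotation: the query point maps to (7.567, 3.739) in the un-rotated model frame. The nearest boundary edge runs (9.50, 0.00)→(9.50, 11.00); distance from the point to it = 1.93 mm. The point is inside the cross-section and 1.93 mm from the nearest boundary — more than the 1.2 mm shell width (3 × 0.4), so it's in the infill interior.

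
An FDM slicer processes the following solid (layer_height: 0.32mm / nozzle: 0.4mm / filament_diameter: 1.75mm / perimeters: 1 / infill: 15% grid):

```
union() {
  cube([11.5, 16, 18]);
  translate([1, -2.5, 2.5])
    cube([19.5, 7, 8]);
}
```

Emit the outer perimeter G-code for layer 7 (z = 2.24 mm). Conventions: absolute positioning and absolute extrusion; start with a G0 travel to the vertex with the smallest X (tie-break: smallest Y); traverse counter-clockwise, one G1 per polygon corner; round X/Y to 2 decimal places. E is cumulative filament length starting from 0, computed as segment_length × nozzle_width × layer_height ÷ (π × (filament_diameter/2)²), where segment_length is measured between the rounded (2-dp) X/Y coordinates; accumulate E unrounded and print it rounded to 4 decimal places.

G0 X0.00 Y0.00 Z2.24
G1 X11.50 Y0.00 E0.6120
G1 X11.50 Y16.00 E1.4634
G1 X0.00 Y16.00 E2.0754
G1 X0.00 Y0.00 E2.9269

At z = 2.24 mm: the cube is present — its section is the full 11.5×16 rectangle; the cube at (1, -2.5) is absent (z outside [2.5, 10.5]); Taking the union: only the 11.5×16 cube is present, so the union is just that shape — 1 connected region. The outline is a single polygon with 4 vertices. Extrusion per mm of travel: 0.4 × 0.32 / (π × 0.875²) = 0.053216. Accumulating E over each segment gives final E = 2.9269.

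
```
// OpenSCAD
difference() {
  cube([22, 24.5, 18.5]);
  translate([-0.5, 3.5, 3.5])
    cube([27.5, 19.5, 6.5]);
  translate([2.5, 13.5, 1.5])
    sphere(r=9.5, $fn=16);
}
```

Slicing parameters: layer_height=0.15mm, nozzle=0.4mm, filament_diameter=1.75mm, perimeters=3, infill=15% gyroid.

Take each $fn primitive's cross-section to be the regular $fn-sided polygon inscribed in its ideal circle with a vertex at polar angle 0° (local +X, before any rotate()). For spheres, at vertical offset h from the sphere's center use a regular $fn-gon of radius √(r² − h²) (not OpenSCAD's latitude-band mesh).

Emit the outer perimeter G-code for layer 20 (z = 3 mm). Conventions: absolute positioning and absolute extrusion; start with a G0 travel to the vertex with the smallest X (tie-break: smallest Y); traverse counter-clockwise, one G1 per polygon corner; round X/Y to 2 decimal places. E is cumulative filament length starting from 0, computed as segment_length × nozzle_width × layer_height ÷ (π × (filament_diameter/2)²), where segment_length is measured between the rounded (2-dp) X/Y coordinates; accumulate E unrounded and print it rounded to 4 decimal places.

At z = 3 mm: the cube is present — its section is the full 22×24.5 rectangle; the cube at (-0.5, 3.5) is not intersected at this z (z outside [3.5, 10]); the sphere at (2.5, 13.5): section is a regular 16-gon, circumradius = √(r²−h²) = √(9.5²−1.5²) = 9.381; Taking the first minus the rest: starting from the 22×24.5 cube, the r=9.5 sphere at (2.5, 13.5) partially overlaps it — only the 180.37 mm² overlap (of its 269.41 mm²) is removed, clipping the outline — 1 connected region. The outline is a single polygon with 15 vertices. Extrusion per mm of travel: 0.4 × 0.15 / (π × 0.875²) = 0.024945. Accumulating E over each segment gives final E = 2.7345.

G0 X0.00 Y0.00 Z3.00
G1 X22.00 Y0.00 E0.5488
G1 X22.00 Y24.50 E1.1599
G1 X0.00 Y24.50 E1.7087
G1 X0.00 Y22.38 E1.7616
G1 X2.50 Y22.88 E1.8252
G1 X6.09 Y22.17 E1.9165
G1 X9.13 Y20.13 E2.0078
G1 X11.17 Y17.09 E2.0992
G1 X11.88 Y13.50 E2.1904
G1 X11.17 Y9.91 E2.2817
G1 X9.13 Y6.87 E2.3731
G1 X6.09 Y4.83 E2.4644
G1 X2.50 Y4.12 E2.5557
G1 X0.00 Y4.62 E2.6193
G1 X0.00 Y0.00 E2.7345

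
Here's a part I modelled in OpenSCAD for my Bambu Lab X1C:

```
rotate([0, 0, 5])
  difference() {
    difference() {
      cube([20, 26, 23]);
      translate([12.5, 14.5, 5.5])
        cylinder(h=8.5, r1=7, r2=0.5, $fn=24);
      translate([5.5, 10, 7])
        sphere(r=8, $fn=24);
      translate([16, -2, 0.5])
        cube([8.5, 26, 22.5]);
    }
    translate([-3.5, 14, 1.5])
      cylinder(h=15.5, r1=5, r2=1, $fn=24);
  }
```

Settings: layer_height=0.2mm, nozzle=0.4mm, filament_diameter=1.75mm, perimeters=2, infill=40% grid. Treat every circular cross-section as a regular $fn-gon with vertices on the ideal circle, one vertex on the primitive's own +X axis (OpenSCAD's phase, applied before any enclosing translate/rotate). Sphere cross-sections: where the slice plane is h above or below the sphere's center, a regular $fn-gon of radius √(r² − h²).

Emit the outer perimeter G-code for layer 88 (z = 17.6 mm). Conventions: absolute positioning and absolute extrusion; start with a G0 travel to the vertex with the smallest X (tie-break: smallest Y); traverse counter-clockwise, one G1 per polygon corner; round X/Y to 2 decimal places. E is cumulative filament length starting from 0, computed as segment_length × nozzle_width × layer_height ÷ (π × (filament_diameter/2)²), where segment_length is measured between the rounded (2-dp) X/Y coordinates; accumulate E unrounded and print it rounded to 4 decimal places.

G0 X-2.27 Y25.90 Z17.60
G1 X0.00 Y0.00 E0.8647
G1 X15.94 Y1.39 E1.3969
G1 X13.85 Y25.30 E2.1952
G1 X17.83 Y25.65 E2.3281
G1 X17.66 Y27.64 E2.3945
G1 X-2.27 Y25.90 E3.0599

At z = 17.6 mm: the 20×26 cube contributes its full rectangle; the cone at (12.5, 14.5) is not intersected at this z (z outside [5.5, 14]); the sphere at (5.5, 10) does not reach this height (|z−center|=10.600 > r=8); the 8.5×26 cube at (16, -2) contributes its full rectangle; Subtracting the remaining from the first: starting from the 20×26 cube, the 8.5×26 cube at (16, -2) partially overlaps it — only the 96.00 mm² overlap (of its 221.00 mm²) is removed, clipping the outline — 1 connected region; the cone at (-3.5, 14) is absent (z outside [1.5, 17]); After the difference (first − rest): none of the subtracted shapes is present at this height, so that combined region is unchanged — 1 connected region; (rotated 5° about Z; rotation is an isometry so areas/perimeters/island counts are preserved). The outline is a single polygon with 6 vertices. Extrusion per mm of travel: 0.4 × 0.2 / (π × 0.875²) = 0.033260. Accumulating E over each segment gives final E = 3.0599.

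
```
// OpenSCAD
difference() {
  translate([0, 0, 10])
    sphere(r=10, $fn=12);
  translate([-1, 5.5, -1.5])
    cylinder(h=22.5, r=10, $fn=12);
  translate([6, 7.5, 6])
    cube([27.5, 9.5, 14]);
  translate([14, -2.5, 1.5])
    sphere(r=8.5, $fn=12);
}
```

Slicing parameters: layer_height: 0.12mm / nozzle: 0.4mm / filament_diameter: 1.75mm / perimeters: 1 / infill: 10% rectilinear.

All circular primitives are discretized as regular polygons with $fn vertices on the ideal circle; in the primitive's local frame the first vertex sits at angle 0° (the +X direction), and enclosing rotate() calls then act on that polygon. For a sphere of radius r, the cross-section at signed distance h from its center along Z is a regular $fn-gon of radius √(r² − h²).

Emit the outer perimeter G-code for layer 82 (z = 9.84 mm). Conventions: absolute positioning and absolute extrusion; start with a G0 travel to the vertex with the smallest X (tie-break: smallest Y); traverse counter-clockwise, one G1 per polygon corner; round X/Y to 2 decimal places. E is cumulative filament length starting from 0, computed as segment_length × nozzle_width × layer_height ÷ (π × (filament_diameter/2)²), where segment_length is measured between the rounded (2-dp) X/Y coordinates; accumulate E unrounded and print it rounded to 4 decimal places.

G0 X-10.00 Y0.00 Z9.84
G1 X-8.66 Y-5.00 E0.1033
G1 X-5.00 Y-8.66 E0.2066
G1 X0.00 Y-10.00 E0.3099
G1 X5.00 Y-8.66 E0.4132
G1 X8.66 Y-5.00 E0.5165
G1 X10.00 Y0.00 E0.6198
G1 X8.76 Y4.61 E0.7151
G1 X7.66 Y0.50 E0.8000
G1 X4.00 Y-3.16 E0.9033
G1 X-1.00 Y-4.50 E1.0066
G1 X-6.00 Y-3.16 E1.1099
G1 X-9.66 Y0.50 E1.2132
G1 X-9.76 Y0.88 E1.2210
G1 X-10.00 Y0.00 E1.2392

At z = 9.84 mm: the r=10 sphere slices to a regular 12-gon of circumradius 9.999 (√(r²−h²) with h=0.16 from center); the cylinder at (-1, 5.5): section is a regular 12-gon, circumradius r=10; the 27.5×9.5 cube at (6, 7.5) contributes its full rectangle; the sphere at (14, -2.5): section is a regular 12-gon, circumradius = √(r²−h²) = √(8.5²−8.34²) = 1.641; Taking the first minus the rest: starting from the r=10 sphere, the r=10 cylinder at (-1, 5.5) partially overlaps it — only the 192.16 mm² overlap (of its 300.00 mm²) is removed, clipping the outline; the 27.5×9.5 cube at (6, 7.5) misses the remaining region (no effect); the r=8.5 sphere at (14, -2.5) misses the remaining region (no effect) — 1 connected region. The outline is a single polygon with 14 vertices. Extrusion per mm of travel: 0.4 × 0.12 / (π × 0.875²) = 0.019956. Accumulating E over each segment gives final E = 1.2392.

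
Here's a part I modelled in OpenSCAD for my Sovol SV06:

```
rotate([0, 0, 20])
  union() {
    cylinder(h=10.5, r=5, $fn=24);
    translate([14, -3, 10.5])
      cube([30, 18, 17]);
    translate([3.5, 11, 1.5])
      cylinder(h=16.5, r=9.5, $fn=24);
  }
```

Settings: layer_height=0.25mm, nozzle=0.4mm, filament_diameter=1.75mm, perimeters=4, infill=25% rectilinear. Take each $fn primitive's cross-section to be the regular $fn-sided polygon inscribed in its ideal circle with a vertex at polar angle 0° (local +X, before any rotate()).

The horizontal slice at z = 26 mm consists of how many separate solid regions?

At z = 26 mm: the cylinder is not intersected at this z (z outside [0, 10.5]); the cube at (14, -3) is present — its section is the full 30×18 rectangle; the cylinder at (3.5, 11) is not intersected at this z (z outside [1.5, 18]); Merging all regions: only the 30×18 cube at (14, -3) is present, so the union is just that shape — 1 connected region; (rotated 20° about Z; rotation is an isometry so areas/perimeters/island counts are preserved). The result has 1 disconnected region.

1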